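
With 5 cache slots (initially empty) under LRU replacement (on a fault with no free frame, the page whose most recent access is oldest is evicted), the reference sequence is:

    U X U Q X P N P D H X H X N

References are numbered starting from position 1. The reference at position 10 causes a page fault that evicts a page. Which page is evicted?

Q

pos 1: U → miss, frames (U)
pos 2: X → miss, frames (U X)
pos 3: U → hit
pos 4: Q → miss, frames (X U Q)
pos 5: X → hit
pos 6: P → miss, frames (U Q X P)
pos 7: N → miss, frames (U Q X P N)
pos 8: P → hit
pos 9: D → miss, evict U, frames (Q X N P D)
pos 10: H → miss, evict Q, frames (X N P D H)
At position 10, page Q is evicted.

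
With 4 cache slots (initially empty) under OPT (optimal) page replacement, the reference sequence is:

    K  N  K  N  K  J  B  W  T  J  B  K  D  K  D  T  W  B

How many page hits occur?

10

K → miss, frames [K]
N → miss, frames [K, N]
K → hit
N → hit
K → hit
J → miss, frames [K, N, J]
B → miss, frames [K, N, J, B]
W → miss, evict N, frames [K, J, B, W]
T → miss, evict W, frames [K, J, B, T]
J → hit
B → hit
K → hit
D → miss, evict J, frames [K, B, T, D]
K → hit
D → hit
T → hit
W → miss, evict D, frames [K, B, T, W]
B → hit
Hits: 10.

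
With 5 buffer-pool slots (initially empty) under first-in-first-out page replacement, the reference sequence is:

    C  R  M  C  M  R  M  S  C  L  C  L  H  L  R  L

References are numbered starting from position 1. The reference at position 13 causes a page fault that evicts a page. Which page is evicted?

C

pos 1: C: fault, frames (C)
pos 2: R: fault, frames (C R)
pos 3: M: fault, frames (C R M)
pos 4: C: hit
pos 5: M: hit
pos 6: R: hit
pos 7: M: hit
pos 8: S: fault, frames (C R M S)
pos 9: C: hit
pos 10: L: fault, frames (C R M S L)
pos 11: C: hit
pos 12: L: hit
pos 13: H: fault, evict C, frames (R M S L H)
At position 13, page C is evicted.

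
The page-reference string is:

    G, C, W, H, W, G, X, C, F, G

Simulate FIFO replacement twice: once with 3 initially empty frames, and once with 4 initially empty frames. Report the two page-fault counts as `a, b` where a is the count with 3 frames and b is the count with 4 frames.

3 frames: F F F F . F F F F F → 9 faults.
4 frames: F F F F . . F . F F → 7 faults.
7 < 9: adding a frame reduced faults, as is typical.

9, 7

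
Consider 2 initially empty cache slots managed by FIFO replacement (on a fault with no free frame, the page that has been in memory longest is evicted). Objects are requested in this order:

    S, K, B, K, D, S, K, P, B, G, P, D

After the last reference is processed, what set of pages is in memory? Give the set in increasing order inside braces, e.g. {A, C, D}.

S → miss, frames {S}
K → miss, frames {S,K}
B → miss, evict S, frames {K,B}
K → hit
D → miss, evict K, frames {B,D}
S → miss, evict B, frames {D,S}
K → miss, evict D, frames {S,K}
P → miss, evict S, frames {K,P}
B → miss, evict K, frames {P,B}
G → miss, evict P, frames {B,G}
P → miss, evict B, frames {G,P}
D → miss, evict G, frames {P,D}

{D, P}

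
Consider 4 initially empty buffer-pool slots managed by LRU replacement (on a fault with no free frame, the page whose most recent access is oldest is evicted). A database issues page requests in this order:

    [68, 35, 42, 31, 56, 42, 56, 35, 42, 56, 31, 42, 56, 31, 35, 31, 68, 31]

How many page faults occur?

68 → fault, frames {68}
35 → fault, frames {68,35}
42 → fault, frames {68,35,42}
31 → fault, frames {68,35,42,31}
56 → fault, evict 68, frames {35,42,31,56}
42 → hit
56 → hit
35 → hit
42 → hit
56 → hit
31 → hit
42 → hit
56 → hit
31 → hit
35 → hit
31 → hit
68 → fault, evict 42, frames {56,35,31,68}
31 → hit
Page faults: 6.

6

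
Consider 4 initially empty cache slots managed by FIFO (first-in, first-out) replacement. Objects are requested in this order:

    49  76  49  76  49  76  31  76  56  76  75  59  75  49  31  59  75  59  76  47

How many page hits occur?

10

49 -> miss, frames (49)
76 -> miss, frames (49 76)
49 -> hit
76 -> hit
49 -> hit
76 -> hit
31 -> miss, frames (49 76 31)
76 -> hit
56 -> miss, frames (49 76 31 56)
76 -> hit
75 -> miss, evict 49, frames (76 31 56 75)
59 -> miss, evict 76, frames (31 56 75 59)
75 -> hit
49 -> miss, evict 31, frames (56 75 59 49)
31 -> miss, evict 56, frames (75 59 49 31)
59 -> hit
75 -> hit
59 -> hit
76 -> miss, evict 75, frames (59 49 31 76)
47 -> miss, evict 59, frames (49 31 76 47)
Hits: 10.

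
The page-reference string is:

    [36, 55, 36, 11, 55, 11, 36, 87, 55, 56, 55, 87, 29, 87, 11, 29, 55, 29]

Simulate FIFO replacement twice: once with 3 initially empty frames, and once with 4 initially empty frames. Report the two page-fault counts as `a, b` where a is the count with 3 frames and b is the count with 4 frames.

3 frames: F F . F . . . F . F F . F F F . F F → 11 faults.
4 frames: F F . F . . . F . F . . F . . . F . → 7 faults.
7 < 11: adding a frame reduced faults, as is typical.

11, 7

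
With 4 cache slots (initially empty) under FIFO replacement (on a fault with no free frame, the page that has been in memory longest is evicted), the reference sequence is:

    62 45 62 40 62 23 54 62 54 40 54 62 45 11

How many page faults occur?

62 → miss, frames [62]
45 → miss, frames [62, 45]
62 → hit
40 → miss, frames [62, 45, 40]
62 → hit
23 → miss, frames [62, 45, 40, 23]
54 → miss, evict 62, frames [45, 40, 23, 54]
62 → miss, evict 45, frames [40, 23, 54, 62]
54 → hit
40 → hit
54 → hit
62 → hit
45 → miss, evict 40, frames [23, 54, 62, 45]
11 → miss, evict 23, frames [54, 62, 45, 11]
Page faults: 8.

8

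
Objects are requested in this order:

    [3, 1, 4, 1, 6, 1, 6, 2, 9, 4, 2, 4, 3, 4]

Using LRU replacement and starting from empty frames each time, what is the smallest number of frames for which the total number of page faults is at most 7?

5

f=1: 14 faults
f=2: 9 faults
f=3: 8 faults
f=4: 8 faults
f=5: 7 faults
f=6: 6 faults
Smallest f with faults ≤ 7 is 5.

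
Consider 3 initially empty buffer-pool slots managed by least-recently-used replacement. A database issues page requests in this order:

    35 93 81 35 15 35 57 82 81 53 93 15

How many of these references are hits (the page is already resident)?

35: fault, frames {35}
93: fault, frames {35,93}
81: fault, frames {35,93,81}
35: hit
15: fault, evict 93, frames {81,35,15}
35: hit
57: fault, evict 81, frames {15,35,57}
82: fault, evict 15, frames {35,57,82}
81: fault, evict 35, frames {57,82,81}
53: fault, evict 57, frames {82,81,53}
93: fault, evict 82, frames {81,53,93}
15: fault, evict 81, frames {53,93,15}
Hits: 2.

2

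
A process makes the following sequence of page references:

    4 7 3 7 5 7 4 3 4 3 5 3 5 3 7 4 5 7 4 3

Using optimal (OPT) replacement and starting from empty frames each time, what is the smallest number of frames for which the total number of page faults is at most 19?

2

f=1: 20 faults
f=2: 11 faults
f=3: 7 faults
f=4: 4 faults
Smallest f with faults ≤ 19 is 2.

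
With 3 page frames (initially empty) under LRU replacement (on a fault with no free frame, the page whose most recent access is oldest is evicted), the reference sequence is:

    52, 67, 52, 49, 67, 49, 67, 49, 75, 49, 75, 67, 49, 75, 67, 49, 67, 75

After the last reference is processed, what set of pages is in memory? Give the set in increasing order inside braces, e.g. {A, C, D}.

52: miss, frames (52)
67: miss, frames (52 67)
52: hit
49: miss, frames (67 52 49)
67: hit
49: hit
67: hit
49: hit
75: miss, evict 52, frames (67 49 75)
49: hit
75: hit
67: hit
49: hit
75: hit
67: hit
49: hit
67: hit
75: hit

{49, 67, 75}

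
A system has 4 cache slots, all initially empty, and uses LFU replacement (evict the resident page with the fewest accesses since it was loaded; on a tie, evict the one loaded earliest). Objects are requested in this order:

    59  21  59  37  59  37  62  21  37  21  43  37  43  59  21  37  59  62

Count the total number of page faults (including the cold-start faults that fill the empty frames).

6

59 → fault, frames {59}
21 → fault, frames {59,21}
59 → hit
37 → fault, frames {59,21,37}
59 → hit
37 → hit
62 → fault, frames {59,21,37,62}
21 → hit
37 → hit
21 → hit
43 → fault, evict 62, frames {59,21,37,43}
37 → hit
43 → hit
59 → hit
21 → hit
37 → hit
59 → hit
62 → fault, evict 43, frames {59,21,37,62}
Page faults: 6.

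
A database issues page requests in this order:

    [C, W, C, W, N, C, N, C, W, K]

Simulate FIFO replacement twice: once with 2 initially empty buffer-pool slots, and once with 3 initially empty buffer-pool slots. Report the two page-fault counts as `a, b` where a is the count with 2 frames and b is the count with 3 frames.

2 frames: F F . . F F . . F F → 6 faults.
3 frames: F F . . F . . . . F → 4 faults.
4 < 6: adding a frame reduced faults, as is typical.

6, 4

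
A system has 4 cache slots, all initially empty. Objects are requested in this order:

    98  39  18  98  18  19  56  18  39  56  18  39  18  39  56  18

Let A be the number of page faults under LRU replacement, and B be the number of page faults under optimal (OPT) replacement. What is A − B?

Under LRU: F F F . . F F . F . . . . . . . → 6 faults.
Under OPT: F F F . . F F . . . . . . . . . → 5 faults.
A − B = 6 − 5 = 1.

1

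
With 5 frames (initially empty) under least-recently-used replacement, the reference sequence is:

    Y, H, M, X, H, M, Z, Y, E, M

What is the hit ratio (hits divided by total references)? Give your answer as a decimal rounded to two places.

0.40

Y → fault, frames (Y)
H → fault, frames (Y H)
M → fault, frames (Y H M)
X → fault, frames (Y H M X)
H → hit
M → hit
Z → fault, frames (Y X H M Z)
Y → hit
E → fault, evict X, frames (H M Z Y E)
M → hit
Hits: 4 of 10 references → 4/10 = 0.4000.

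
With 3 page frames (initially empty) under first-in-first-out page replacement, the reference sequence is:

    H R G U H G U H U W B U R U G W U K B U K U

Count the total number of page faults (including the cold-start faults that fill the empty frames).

14

H: miss, frames {H}
R: miss, frames {H,R}
G: miss, frames {H,R,G}
U: miss, evict H, frames {R,G,U}
H: miss, evict R, frames {G,U,H}
G: hit
U: hit
H: hit
U: hit
W: miss, evict G, frames {U,H,W}
B: miss, evict U, frames {H,W,B}
U: miss, evict H, frames {W,B,U}
R: miss, evict W, frames {B,U,R}
U: hit
G: miss, evict B, frames {U,R,G}
W: miss, evict U, frames {R,G,W}
U: miss, evict R, frames {G,W,U}
K: miss, evict G, frames {W,U,K}
B: miss, evict W, frames {U,K,B}
U: hit
K: hit
U: hit
Page faults: 14.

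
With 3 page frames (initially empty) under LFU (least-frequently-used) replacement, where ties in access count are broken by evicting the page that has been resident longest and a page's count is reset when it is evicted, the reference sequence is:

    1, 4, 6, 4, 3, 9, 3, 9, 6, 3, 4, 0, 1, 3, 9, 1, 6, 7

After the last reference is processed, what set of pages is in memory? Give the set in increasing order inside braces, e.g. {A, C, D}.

{3, 7, 9}

1: miss, frames (1)
4: miss, frames (1 4)
6: miss, frames (1 4 6)
4: hit
3: miss, evict 1, frames (4 6 3)
9: miss, evict 6, frames (4 3 9)
3: hit
9: hit
6: miss, evict 4, frames (3 9 6)
3: hit
4: miss, evict 6, frames (3 9 4)
0: miss, evict 4, frames (3 9 0)
1: miss, evict 0, frames (3 9 1)
3: hit
9: hit
1: hit
6: miss, evict 1, frames (3 9 6)
7: miss, evict 6, frames (3 9 7)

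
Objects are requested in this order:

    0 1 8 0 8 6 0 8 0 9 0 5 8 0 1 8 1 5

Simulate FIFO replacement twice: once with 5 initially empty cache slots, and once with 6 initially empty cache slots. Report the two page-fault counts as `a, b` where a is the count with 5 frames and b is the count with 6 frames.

5 frames: F F F . . F . . . F . F . F F F . . → 9 faults.
6 frames: F F F . . F . . . F . F . . . . . . → 6 faults.
6 < 9: adding a frame reduced faults, as is typical.

9, 6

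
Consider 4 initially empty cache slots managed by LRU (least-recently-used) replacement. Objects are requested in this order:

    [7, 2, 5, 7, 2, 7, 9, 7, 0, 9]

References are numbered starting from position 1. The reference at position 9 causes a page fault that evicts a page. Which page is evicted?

5

pos 1: 7: fault, frames (7)
pos 2: 2: fault, frames (7 2)
pos 3: 5: fault, frames (7 2 5)
pos 4: 7: hit
pos 5: 2: hit
pos 6: 7: hit
pos 7: 9: fault, frames (5 2 7 9)
pos 8: 7: hit
pos 9: 0: fault, evict 5, frames (2 9 7 0)
At position 9, page 5 is evicted.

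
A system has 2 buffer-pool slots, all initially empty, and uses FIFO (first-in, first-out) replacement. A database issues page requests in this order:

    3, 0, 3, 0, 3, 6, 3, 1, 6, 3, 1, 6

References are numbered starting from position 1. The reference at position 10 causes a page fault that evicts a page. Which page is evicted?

1

pos 1: 3: miss, frames (3)
pos 2: 0: miss, frames (3 0)
pos 3: 3: hit
pos 4: 0: hit
pos 5: 3: hit
pos 6: 6: miss, evict 3, frames (0 6)
pos 7: 3: miss, evict 0, frames (6 3)
pos 8: 1: miss, evict 6, frames (3 1)
pos 9: 6: miss, evict 3, frames (1 6)
pos 10: 3: miss, evict 1, frames (6 3)
At position 10, page 1 is evicted.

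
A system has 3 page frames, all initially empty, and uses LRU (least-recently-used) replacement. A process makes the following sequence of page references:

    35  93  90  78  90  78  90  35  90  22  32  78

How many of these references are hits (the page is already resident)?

35: fault, frames {35}
93: fault, frames {35,93}
90: fault, frames {35,93,90}
78: fault, evict 35, frames {93,90,78}
90: hit
78: hit
90: hit
35: fault, evict 93, frames {78,90,35}
90: hit
22: fault, evict 78, frames {35,90,22}
32: fault, evict 35, frames {90,22,32}
78: fault, evict 90, frames {22,32,78}
Hits: 4.

4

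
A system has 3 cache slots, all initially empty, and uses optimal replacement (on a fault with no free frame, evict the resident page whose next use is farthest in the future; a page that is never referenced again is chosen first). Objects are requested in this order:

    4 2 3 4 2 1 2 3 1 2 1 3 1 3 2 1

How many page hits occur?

4 -> fault, frames {4}
2 -> fault, frames {4,2}
3 -> fault, frames {4,2,3}
4 -> hit
2 -> hit
1 -> fault, evict 4, frames {2,3,1}
2 -> hit
3 -> hit
1 -> hit
2 -> hit
1 -> hit
3 -> hit
1 -> hit
3 -> hit
2 -> hit
1 -> hit
Hits: 12.

12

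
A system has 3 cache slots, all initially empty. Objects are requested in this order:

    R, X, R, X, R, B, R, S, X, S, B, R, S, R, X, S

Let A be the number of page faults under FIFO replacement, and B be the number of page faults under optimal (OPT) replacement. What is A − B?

1

Under FIFO: F F . . . F . F . . . F . . F . → 6 faults.
Under OPT: F F . . . F . F . . . F . . . . → 5 faults.
A − B = 6 − 5 = 1.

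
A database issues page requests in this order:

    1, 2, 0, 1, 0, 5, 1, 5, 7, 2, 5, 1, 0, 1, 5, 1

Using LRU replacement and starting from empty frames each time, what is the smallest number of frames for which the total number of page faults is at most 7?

4

f=1: 16 faults
f=2: 12 faults
f=3: 8 faults
f=4: 7 faults
f=5: 5 faults
Smallest f with faults ≤ 7 is 4.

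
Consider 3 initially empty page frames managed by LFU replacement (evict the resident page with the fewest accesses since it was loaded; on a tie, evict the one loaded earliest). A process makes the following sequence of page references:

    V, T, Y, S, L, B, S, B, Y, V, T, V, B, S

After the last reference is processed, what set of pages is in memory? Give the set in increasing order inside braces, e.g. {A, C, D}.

V: fault, frames (V)
T: fault, frames (V T)
Y: fault, frames (V T Y)
S: fault, evict V, frames (T Y S)
L: fault, evict T, frames (Y S L)
B: fault, evict Y, frames (S L B)
S: hit
B: hit
Y: fault, evict L, frames (S B Y)
V: fault, evict Y, frames (S B V)
T: fault, evict V, frames (S B T)
V: fault, evict T, frames (S B V)
B: hit
S: hit

{B, S, V}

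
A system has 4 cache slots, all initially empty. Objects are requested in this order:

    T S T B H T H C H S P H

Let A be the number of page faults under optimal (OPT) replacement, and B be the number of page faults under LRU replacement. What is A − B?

Under OPT: F F . F F . . F . . F . → 6 faults.
Under LRU: F F . F F . . F . F F . → 7 faults.
A − B = 6 − 7 = -1.

-1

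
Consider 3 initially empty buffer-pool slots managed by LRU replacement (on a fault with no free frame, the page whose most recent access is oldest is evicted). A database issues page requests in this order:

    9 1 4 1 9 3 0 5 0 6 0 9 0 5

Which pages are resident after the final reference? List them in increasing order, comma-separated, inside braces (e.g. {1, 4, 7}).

{0, 5, 9}

9 → miss, frames {9}
1 → miss, frames {9,1}
4 → miss, frames {9,1,4}
1 → hit
9 → hit
3 → miss, evict 4, frames {1,9,3}
0 → miss, evict 1, frames {9,3,0}
5 → miss, evict 9, frames {3,0,5}
0 → hit
6 → miss, evict 3, frames {5,0,6}
0 → hit
9 → miss, evict 5, frames {6,0,9}
0 → hit
5 → miss, evict 6, frames {9,0,5}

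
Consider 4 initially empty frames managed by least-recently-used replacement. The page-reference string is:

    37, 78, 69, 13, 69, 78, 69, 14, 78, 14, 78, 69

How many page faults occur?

5

37 → fault, frames (37)
78 → fault, frames (37 78)
69 → fault, frames (37 78 69)
13 → fault, frames (37 78 69 13)
69 → hit
78 → hit
69 → hit
14 → fault, evict 37, frames (13 78 69 14)
78 → hit
14 → hit
78 → hit
69 → hit
Page faults: 5.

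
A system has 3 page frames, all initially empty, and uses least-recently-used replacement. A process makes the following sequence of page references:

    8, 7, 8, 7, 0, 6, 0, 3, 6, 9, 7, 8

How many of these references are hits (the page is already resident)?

4

8 → fault, frames {8}
7 → fault, frames {8,7}
8 → hit
7 → hit
0 → fault, frames {8,7,0}
6 → fault, evict 8, frames {7,0,6}
0 → hit
3 → fault, evict 7, frames {6,0,3}
6 → hit
9 → fault, evict 0, frames {3,6,9}
7 → fault, evict 3, frames {6,9,7}
8 → fault, evict 6, frames {9,7,8}
Hits: 4.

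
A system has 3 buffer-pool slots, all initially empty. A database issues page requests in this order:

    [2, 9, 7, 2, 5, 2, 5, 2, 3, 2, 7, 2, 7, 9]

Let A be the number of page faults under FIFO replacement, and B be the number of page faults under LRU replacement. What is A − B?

1

Under FIFO: F F F . F F . . F . F . . F → 8 faults.
Under LRU: F F F . F . . . F . F . . F → 7 faults.
A − B = 8 − 7 = 1.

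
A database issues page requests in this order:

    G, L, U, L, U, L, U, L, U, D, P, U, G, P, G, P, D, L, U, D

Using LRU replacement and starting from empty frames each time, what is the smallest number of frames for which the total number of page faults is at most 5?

f=1: 20 faults
f=2: 12 faults
f=3: 9 faults
f=4: 8 faults
f=5: 5 faults
Smallest f with faults ≤ 5 is 5.

5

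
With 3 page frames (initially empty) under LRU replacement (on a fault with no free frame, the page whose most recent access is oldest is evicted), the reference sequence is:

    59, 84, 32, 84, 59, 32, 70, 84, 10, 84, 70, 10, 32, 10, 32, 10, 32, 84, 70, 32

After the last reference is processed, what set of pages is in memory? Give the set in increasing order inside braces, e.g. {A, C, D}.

{32, 70, 84}

59 -> fault, frames [59]
84 -> fault, frames [59, 84]
32 -> fault, frames [59, 84, 32]
84 -> hit
59 -> hit
32 -> hit
70 -> fault, evict 84, frames [59, 32, 70]
84 -> fault, evict 59, frames [32, 70, 84]
10 -> fault, evict 32, frames [70, 84, 10]
84 -> hit
70 -> hit
10 -> hit
32 -> fault, evict 84, frames [70, 10, 32]
10 -> hit
32 -> hit
10 -> hit
32 -> hit
84 -> fault, evict 70, frames [10, 32, 84]
70 -> fault, evict 10, frames [32, 84, 70]
32 -> hit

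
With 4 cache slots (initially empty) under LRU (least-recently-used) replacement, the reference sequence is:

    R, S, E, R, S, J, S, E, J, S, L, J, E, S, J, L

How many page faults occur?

R -> fault, frames [R]
S -> fault, frames [R, S]
E -> fault, frames [R, S, E]
R -> hit
S -> hit
J -> fault, frames [E, R, S, J]
S -> hit
E -> hit
J -> hit
S -> hit
L -> fault, evict R, frames [E, J, S, L]
J -> hit
E -> hit
S -> hit
J -> hit
L -> hit
Page faults: 5.

5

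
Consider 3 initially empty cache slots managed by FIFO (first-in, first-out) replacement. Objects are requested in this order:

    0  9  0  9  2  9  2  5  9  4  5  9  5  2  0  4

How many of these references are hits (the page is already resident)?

7

0: fault, frames [0]
9: fault, frames [0, 9]
0: hit
9: hit
2: fault, frames [0, 9, 2]
9: hit
2: hit
5: fault, evict 0, frames [9, 2, 5]
9: hit
4: fault, evict 9, frames [2, 5, 4]
5: hit
9: fault, evict 2, frames [5, 4, 9]
5: hit
2: fault, evict 5, frames [4, 9, 2]
0: fault, evict 4, frames [9, 2, 0]
4: fault, evict 9, frames [2, 0, 4]
Hits: 7.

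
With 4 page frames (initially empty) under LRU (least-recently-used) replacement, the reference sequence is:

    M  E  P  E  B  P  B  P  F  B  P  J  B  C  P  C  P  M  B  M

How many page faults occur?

M: fault, frames [M]
E: fault, frames [M, E]
P: fault, frames [M, E, P]
E: hit
B: fault, frames [M, P, E, B]
P: hit
B: hit
P: hit
F: fault, evict M, frames [E, B, P, F]
B: hit
P: hit
J: fault, evict E, frames [F, B, P, J]
B: hit
C: fault, evict F, frames [P, J, B, C]
P: hit
C: hit
P: hit
M: fault, evict J, frames [B, C, P, M]
B: hit
M: hit
Page faults: 8.

8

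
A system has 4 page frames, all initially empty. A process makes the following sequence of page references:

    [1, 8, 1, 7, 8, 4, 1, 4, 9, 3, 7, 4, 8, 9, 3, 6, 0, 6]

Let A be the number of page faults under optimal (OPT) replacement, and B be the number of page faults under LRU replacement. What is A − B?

-3

Under OPT: F F . F . F . . F F . . . F . F F . → 9 faults.
Under LRU: F F . F . F . . F F F . F F F F F . → 12 faults.
A − B = 9 − 12 = -3.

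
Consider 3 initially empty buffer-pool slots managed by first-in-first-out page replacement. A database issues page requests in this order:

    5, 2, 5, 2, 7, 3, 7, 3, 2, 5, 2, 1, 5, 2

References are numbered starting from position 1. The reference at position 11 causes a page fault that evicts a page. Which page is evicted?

pos 1: 5 → fault, frames {5}
pos 2: 2 → fault, frames {5,2}
pos 3: 5 → hit
pos 4: 2 → hit
pos 5: 7 → fault, frames {5,2,7}
pos 6: 3 → fault, evict 5, frames {2,7,3}
pos 7: 7 → hit
pos 8: 3 → hit
pos 9: 2 → hit
pos 10: 5 → fault, evict 2, frames {7,3,5}
pos 11: 2 → fault, evict 7, frames {3,5,2}
At position 11, page 7 is evicted.

7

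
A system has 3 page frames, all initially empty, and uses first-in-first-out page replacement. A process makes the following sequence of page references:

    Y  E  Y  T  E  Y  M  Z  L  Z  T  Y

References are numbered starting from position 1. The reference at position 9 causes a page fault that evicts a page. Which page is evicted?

T

pos 1: Y: miss, frames (Y)
pos 2: E: miss, frames (Y E)
pos 3: Y: hit
pos 4: T: miss, frames (Y E T)
pos 5: E: hit
pos 6: Y: hit
pos 7: M: miss, evict Y, frames (E T M)
pos 8: Z: miss, evict E, frames (T M Z)
pos 9: L: miss, evict T, frames (M Z L)
At position 9, page T is evicted.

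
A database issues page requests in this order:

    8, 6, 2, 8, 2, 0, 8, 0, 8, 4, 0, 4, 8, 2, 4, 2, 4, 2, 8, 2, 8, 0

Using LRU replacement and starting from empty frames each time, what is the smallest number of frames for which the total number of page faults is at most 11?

3

f=1: 22 faults
f=2: 13 faults
f=3: 7 faults
f=4: 5 faults
f=5: 5 faults
Smallest f with faults ≤ 11 is 3.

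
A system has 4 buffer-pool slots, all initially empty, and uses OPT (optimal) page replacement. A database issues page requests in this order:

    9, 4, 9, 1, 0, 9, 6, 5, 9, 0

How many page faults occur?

6

9: fault, frames [9]
4: fault, frames [9, 4]
9: hit
1: fault, frames [9, 4, 1]
0: fault, frames [9, 4, 1, 0]
9: hit
6: fault, evict 1, frames [9, 4, 0, 6]
5: fault, evict 6, frames [9, 4, 0, 5]
9: hit
0: hit
Page faults: 6.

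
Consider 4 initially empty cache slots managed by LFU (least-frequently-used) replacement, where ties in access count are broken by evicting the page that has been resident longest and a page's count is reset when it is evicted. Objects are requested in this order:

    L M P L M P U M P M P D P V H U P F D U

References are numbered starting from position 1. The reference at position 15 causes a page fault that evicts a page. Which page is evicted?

pos 1: L → miss, frames {L}
pos 2: M → miss, frames {L,M}
pos 3: P → miss, frames {L,M,P}
pos 4: L → hit
pos 5: M → hit
pos 6: P → hit
pos 7: U → miss, frames {L,M,P,U}
pos 8: M → hit
pos 9: P → hit
pos 10: M → hit
pos 11: P → hit
pos 12: D → miss, evict U, frames {L,M,P,D}
pos 13: P → hit
pos 14: V → miss, evict D, frames {L,M,P,V}
pos 15: H → miss, evict V, frames {L,M,P,H}
At position 15, page V is evicted.

V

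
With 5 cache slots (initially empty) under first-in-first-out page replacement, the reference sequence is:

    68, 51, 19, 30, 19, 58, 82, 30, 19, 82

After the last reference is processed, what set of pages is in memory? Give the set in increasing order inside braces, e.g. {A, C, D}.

{19, 30, 51, 58, 82}

68 → fault, frames {68}
51 → fault, frames {68,51}
19 → fault, frames {68,51,19}
30 → fault, frames {68,51,19,30}
19 → hit
58 → fault, frames {68,51,19,30,58}
82 → fault, evict 68, frames {51,19,30,58,82}
30 → hit
19 → hit
82 → hit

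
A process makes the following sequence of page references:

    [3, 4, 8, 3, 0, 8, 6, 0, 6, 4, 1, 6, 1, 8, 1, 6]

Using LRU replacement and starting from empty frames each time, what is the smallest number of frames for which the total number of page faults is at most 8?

f=1: 16 faults
f=2: 13 faults
f=3: 8 faults
f=4: 8 faults
f=5: 6 faults
f=6: 6 faults
Smallest f with faults ≤ 8 is 3.

3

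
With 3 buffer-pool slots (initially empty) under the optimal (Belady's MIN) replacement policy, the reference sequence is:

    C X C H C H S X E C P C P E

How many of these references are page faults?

6

C: miss, frames [C]
X: miss, frames [C, X]
C: hit
H: miss, frames [C, X, H]
C: hit
H: hit
S: miss, evict H, frames [C, X, S]
X: hit
E: miss, evict S, frames [C, X, E]
C: hit
P: miss, evict X, frames [C, E, P]
C: hit
P: hit
E: hit
Page faults: 6.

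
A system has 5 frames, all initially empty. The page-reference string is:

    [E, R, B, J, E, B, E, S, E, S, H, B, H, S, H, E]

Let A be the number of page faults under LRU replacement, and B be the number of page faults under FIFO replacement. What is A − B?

-1

Under LRU: F F F F . . . F . . F . . . . . → 6 faults.
Under FIFO: F F F F . . . F . . F . . . . F → 7 faults.
A − B = 6 − 7 = -1.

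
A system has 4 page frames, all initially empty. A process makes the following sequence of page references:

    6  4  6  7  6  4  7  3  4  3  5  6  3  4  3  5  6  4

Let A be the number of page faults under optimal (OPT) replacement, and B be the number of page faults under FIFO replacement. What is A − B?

Under OPT: F F . F . . . F . . F . . . . . . . → 5 faults.
Under FIFO: F F . F . . . F . . F F . F . . . . → 7 faults.
A − B = 5 − 7 = -2.

-2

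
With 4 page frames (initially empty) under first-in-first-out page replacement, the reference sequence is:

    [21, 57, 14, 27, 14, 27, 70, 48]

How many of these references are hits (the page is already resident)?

21: fault, frames (21)
57: fault, frames (21 57)
14: fault, frames (21 57 14)
27: fault, frames (21 57 14 27)
14: hit
27: hit
70: fault, evict 21, frames (57 14 27 70)
48: fault, evict 57, frames (14 27 70 48)
Hits: 2.

2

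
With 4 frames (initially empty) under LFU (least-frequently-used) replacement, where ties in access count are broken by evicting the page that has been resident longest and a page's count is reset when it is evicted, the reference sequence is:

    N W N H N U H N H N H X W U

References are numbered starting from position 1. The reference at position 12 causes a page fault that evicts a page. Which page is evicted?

pos 1: N: miss, frames (N)
pos 2: W: miss, frames (N W)
pos 3: N: hit
pos 4: H: miss, frames (N W H)
pos 5: N: hit
pos 6: U: miss, frames (N W H U)
pos 7: H: hit
pos 8: N: hit
pos 9: H: hit
pos 10: N: hit
pos 11: H: hit
pos 12: X: miss, evict W, frames (N H U X)
At position 12, page W is evicted.

W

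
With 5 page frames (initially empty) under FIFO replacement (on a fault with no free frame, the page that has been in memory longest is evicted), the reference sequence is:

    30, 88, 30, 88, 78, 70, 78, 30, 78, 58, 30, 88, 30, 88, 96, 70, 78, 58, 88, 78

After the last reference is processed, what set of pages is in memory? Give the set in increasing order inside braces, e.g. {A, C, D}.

30 → miss, frames {30}
88 → miss, frames {30,88}
30 → hit
88 → hit
78 → miss, frames {30,88,78}
70 → miss, frames {30,88,78,70}
78 → hit
30 → hit
78 → hit
58 → miss, frames {30,88,78,70,58}
30 → hit
88 → hit
30 → hit
88 → hit
96 → miss, evict 30, frames {88,78,70,58,96}
70 → hit
78 → hit
58 → hit
88 → hit
78 → hit

{58, 70, 78, 88, 96}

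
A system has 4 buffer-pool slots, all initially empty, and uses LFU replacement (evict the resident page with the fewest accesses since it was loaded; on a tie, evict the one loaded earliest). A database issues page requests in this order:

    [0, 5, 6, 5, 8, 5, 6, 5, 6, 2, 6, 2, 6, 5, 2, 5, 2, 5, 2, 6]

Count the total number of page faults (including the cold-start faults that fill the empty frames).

0: fault, frames (0)
5: fault, frames (0 5)
6: fault, frames (0 5 6)
5: hit
8: fault, frames (0 5 6 8)
5: hit
6: hit
5: hit
6: hit
2: fault, evict 0, frames (5 6 8 2)
6: hit
2: hit
6: hit
5: hit
2: hit
5: hit
2: hit
5: hit
2: hit
6: hit
Page faults: 5.

5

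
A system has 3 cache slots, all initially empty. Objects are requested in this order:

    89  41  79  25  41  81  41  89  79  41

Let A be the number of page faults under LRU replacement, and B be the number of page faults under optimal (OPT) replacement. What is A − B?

Under LRU: F F F F . F . F F . → 7 faults.
Under OPT: F F F F . F . . F . → 6 faults.
A − B = 7 − 6 = 1.

1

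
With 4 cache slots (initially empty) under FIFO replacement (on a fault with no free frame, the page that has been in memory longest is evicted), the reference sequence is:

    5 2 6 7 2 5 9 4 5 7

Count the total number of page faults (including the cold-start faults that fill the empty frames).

7

5 → fault, frames [5]
2 → fault, frames [5, 2]
6 → fault, frames [5, 2, 6]
7 → fault, frames [5, 2, 6, 7]
2 → hit
5 → hit
9 → fault, evict 5, frames [2, 6, 7, 9]
4 → fault, evict 2, frames [6, 7, 9, 4]
5 → fault, evict 6, frames [7, 9, 4, 5]
7 → hit
Page faults: 7.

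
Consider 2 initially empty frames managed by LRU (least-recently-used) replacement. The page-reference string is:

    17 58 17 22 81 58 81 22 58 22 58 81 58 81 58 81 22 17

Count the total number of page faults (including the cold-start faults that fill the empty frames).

10

17: miss, frames {17}
58: miss, frames {17,58}
17: hit
22: miss, evict 58, frames {17,22}
81: miss, evict 17, frames {22,81}
58: miss, evict 22, frames {81,58}
81: hit
22: miss, evict 58, frames {81,22}
58: miss, evict 81, frames {22,58}
22: hit
58: hit
81: miss, evict 22, frames {58,81}
58: hit
81: hit
58: hit
81: hit
22: miss, evict 58, frames {81,22}
17: miss, evict 81, frames {22,17}
Page faults: 10.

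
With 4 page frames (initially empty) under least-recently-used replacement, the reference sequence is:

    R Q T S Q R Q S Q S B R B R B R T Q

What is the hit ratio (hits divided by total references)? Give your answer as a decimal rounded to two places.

0.61

R → miss, frames {R}
Q → miss, frames {R,Q}
T → miss, frames {R,Q,T}
S → miss, frames {R,Q,T,S}
Q → hit
R → hit
Q → hit
S → hit
Q → hit
S → hit
B → miss, evict T, frames {R,Q,S,B}
R → hit
B → hit
R → hit
B → hit
R → hit
T → miss, evict Q, frames {S,B,R,T}
Q → miss, evict S, frames {B,R,T,Q}
Hits: 11 of 18 references → 11/18 = 0.6111.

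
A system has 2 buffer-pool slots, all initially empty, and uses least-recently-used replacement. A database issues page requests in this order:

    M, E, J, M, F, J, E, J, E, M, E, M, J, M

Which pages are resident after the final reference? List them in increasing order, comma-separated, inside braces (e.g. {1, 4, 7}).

{J, M}

M → miss, frames {M}
E → miss, frames {M,E}
J → miss, evict M, frames {E,J}
M → miss, evict E, frames {J,M}
F → miss, evict J, frames {M,F}
J → miss, evict M, frames {F,J}
E → miss, evict F, frames {J,E}
J → hit
E → hit
M → miss, evict J, frames {E,M}
E → hit
M → hit
J → miss, evict E, frames {M,J}
M → hit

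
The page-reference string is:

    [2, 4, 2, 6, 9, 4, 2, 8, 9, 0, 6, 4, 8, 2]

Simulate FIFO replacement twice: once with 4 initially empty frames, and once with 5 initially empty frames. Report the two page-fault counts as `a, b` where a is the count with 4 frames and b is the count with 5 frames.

8, 7

4 frames: F F . F F . . F . F . F . F → 8 faults.
5 frames: F F . F F . . F . F . . . F → 7 faults.
7 < 8: adding a frame reduced faults, as is typical.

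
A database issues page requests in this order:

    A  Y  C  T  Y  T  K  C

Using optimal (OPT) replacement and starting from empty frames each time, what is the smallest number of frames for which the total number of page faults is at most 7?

2

f=1: 8 faults
f=2: 6 faults
f=3: 5 faults
f=4: 5 faults
f=5: 5 faults
Smallest f with faults ≤ 7 is 2.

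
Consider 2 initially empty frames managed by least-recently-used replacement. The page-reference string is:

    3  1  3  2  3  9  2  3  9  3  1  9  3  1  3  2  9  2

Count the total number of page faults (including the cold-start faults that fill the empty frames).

13

3 -> miss, frames (3)
1 -> miss, frames (3 1)
3 -> hit
2 -> miss, evict 1, frames (3 2)
3 -> hit
9 -> miss, evict 2, frames (3 9)
2 -> miss, evict 3, frames (9 2)
3 -> miss, evict 9, frames (2 3)
9 -> miss, evict 2, frames (3 9)
3 -> hit
1 -> miss, evict 9, frames (3 1)
9 -> miss, evict 3, frames (1 9)
3 -> miss, evict 1, frames (9 3)
1 -> miss, evict 9, frames (3 1)
3 -> hit
2 -> miss, evict 1, frames (3 2)
9 -> miss, evict 3, frames (2 9)
2 -> hit
Page faults: 13.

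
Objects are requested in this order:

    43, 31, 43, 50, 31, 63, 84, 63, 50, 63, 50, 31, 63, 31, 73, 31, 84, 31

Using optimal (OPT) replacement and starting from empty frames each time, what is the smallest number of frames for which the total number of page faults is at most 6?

4

f=1: 18 faults
f=2: 9 faults
f=3: 7 faults
f=4: 6 faults
f=5: 6 faults
f=6: 6 faults
Smallest f with faults ≤ 6 is 4.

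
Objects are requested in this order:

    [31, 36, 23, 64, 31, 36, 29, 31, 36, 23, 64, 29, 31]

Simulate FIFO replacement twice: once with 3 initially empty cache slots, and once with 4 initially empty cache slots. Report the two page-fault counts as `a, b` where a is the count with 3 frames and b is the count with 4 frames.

3 frames: F F F F F F F . . F F . F → 10 faults.
4 frames: F F F F . . F F F F F F F → 11 faults.
11 > 10: adding a frame increased faults — Belady's anomaly.

10, 11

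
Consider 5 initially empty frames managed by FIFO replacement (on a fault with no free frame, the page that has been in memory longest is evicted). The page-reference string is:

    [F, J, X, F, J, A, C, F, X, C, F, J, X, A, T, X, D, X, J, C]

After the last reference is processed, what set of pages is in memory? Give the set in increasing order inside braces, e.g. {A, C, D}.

F → miss, frames [F]
J → miss, frames [F, J]
X → miss, frames [F, J, X]
F → hit
J → hit
A → miss, frames [F, J, X, A]
C → miss, frames [F, J, X, A, C]
F → hit
X → hit
C → hit
F → hit
J → hit
X → hit
A → hit
T → miss, evict F, frames [J, X, A, C, T]
X → hit
D → miss, evict J, frames [X, A, C, T, D]
X → hit
J → miss, evict X, frames [A, C, T, D, J]
C → hit

{A, C, D, J, T}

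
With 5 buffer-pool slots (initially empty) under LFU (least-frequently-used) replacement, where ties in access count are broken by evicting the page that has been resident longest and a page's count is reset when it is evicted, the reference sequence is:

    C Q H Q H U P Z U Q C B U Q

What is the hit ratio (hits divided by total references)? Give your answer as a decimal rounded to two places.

C → miss, frames (C)
Q → miss, frames (C Q)
H → miss, frames (C Q H)
Q → hit
H → hit
U → miss, frames (C Q H U)
P → miss, frames (C Q H U P)
Z → miss, evict C, frames (Q H U P Z)
U → hit
Q → hit
C → miss, evict P, frames (Q H U Z C)
B → miss, evict Z, frames (Q H U C B)
U → hit
Q → hit
Hits: 6 of 14 references → 6/14 = 0.4286.

0.43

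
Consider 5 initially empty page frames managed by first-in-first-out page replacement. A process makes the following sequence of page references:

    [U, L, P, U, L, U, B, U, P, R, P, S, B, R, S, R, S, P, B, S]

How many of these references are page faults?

6

U -> fault, frames [U]
L -> fault, frames [U, L]
P -> fault, frames [U, L, P]
U -> hit
L -> hit
U -> hit
B -> fault, frames [U, L, P, B]
U -> hit
P -> hit
R -> fault, frames [U, L, P, B, R]
P -> hit
S -> fault, evict U, frames [L, P, B, R, S]
B -> hit
R -> hit
S -> hit
R -> hit
S -> hit
P -> hit
B -> hit
S -> hit
Page faults: 6.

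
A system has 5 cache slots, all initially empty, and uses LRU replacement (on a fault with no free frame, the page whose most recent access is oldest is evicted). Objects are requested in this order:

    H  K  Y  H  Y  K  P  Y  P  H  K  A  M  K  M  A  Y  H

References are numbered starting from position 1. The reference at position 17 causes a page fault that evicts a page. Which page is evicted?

pos 1: H → fault, frames [H]
pos 2: K → fault, frames [H, K]
pos 3: Y → fault, frames [H, K, Y]
pos 4: H → hit
pos 5: Y → hit
pos 6: K → hit
pos 7: P → fault, frames [H, Y, K, P]
pos 8: Y → hit
pos 9: P → hit
pos 10: H → hit
pos 11: K → hit
pos 12: A → fault, frames [Y, P, H, K, A]
pos 13: M → fault, evict Y, frames [P, H, K, A, M]
pos 14: K → hit
pos 15: M → hit
pos 16: A → hit
pos 17: Y → fault, evict P, frames [H, K, M, A, Y]
At position 17, page P is evicted.

P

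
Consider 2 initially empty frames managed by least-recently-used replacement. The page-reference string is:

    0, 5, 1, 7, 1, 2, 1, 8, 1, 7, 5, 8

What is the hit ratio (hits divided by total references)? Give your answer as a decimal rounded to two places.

0 -> miss, frames (0)
5 -> miss, frames (0 5)
1 -> miss, evict 0, frames (5 1)
7 -> miss, evict 5, frames (1 7)
1 -> hit
2 -> miss, evict 7, frames (1 2)
1 -> hit
8 -> miss, evict 2, frames (1 8)
1 -> hit
7 -> miss, evict 8, frames (1 7)
5 -> miss, evict 1, frames (7 5)
8 -> miss, evict 7, frames (5 8)
Hits: 3 of 12 references → 3/12 = 0.2500.

0.25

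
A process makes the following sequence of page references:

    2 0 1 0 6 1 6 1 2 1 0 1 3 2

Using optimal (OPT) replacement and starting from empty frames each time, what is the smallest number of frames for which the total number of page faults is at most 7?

f=1: 14 faults
f=2: 8 faults
f=3: 6 faults
f=4: 5 faults
f=5: 5 faults
Smallest f with faults ≤ 7 is 3.

3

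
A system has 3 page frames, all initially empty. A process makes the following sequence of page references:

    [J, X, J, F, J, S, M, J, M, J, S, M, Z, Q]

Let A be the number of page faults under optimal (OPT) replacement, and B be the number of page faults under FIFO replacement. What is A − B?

-1

Under OPT: F F . F . F F . . . . . F F → 7 faults.
Under FIFO: F F . F . F F F . . . . F F → 8 faults.
A − B = 7 − 8 = -1.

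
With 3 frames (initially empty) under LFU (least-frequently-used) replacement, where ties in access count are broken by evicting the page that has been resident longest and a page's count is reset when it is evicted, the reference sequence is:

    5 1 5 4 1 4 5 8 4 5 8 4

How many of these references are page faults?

4

5 -> fault, frames [5]
1 -> fault, frames [5, 1]
5 -> hit
4 -> fault, frames [5, 1, 4]
1 -> hit
4 -> hit
5 -> hit
8 -> fault, evict 1, frames [5, 4, 8]
4 -> hit
5 -> hit
8 -> hit
4 -> hit
Page faults: 4.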